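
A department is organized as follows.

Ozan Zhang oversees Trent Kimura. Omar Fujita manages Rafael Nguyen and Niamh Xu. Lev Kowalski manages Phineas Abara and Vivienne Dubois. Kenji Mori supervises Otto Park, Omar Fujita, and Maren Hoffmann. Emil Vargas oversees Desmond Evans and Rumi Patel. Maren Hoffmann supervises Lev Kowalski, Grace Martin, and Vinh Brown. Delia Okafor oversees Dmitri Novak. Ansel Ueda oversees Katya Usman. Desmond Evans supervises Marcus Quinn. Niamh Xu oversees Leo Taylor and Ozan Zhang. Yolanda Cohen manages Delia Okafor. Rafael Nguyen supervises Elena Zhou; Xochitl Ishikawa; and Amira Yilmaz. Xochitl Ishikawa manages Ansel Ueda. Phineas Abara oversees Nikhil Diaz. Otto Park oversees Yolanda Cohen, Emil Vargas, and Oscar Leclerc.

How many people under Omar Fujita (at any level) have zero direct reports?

The people in Omar Fujita's organization with no one reporting to them are Trent Kimura, Leo Taylor, Amira Yilmaz, Elena Zhou, Katya Usman. That is 5.

5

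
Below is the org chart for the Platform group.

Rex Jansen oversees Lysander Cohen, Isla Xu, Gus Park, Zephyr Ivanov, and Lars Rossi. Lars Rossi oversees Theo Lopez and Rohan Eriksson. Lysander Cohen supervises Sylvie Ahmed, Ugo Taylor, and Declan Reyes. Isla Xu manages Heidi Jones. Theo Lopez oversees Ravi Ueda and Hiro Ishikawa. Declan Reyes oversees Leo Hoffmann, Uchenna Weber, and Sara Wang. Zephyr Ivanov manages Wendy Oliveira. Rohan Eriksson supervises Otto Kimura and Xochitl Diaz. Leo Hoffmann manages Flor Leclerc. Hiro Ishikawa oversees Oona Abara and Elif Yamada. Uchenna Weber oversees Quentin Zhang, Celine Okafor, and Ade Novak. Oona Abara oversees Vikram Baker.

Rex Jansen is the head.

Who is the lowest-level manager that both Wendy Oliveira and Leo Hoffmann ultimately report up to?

Wendy Oliveira's chain of managers is Zephyr Ivanov, Rex Jansen. Leo Hoffmann's chain of managers is Declan Reyes, Lysander Cohen, Rex Jansen. The first manager that appears in both chains is Rex Jansen.

Rex Jansen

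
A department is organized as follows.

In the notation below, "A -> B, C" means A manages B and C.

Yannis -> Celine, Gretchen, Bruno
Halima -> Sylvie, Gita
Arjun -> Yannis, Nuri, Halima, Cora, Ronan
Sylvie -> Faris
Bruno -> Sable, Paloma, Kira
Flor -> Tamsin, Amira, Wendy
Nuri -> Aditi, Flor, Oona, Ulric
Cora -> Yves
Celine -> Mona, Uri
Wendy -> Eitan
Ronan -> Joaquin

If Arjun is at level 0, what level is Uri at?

3

Chain from Uri up to Arjun: Uri → Celine → Yannis → Arjun. That is 3 steps up, so Uri is 3 levels below Arjun.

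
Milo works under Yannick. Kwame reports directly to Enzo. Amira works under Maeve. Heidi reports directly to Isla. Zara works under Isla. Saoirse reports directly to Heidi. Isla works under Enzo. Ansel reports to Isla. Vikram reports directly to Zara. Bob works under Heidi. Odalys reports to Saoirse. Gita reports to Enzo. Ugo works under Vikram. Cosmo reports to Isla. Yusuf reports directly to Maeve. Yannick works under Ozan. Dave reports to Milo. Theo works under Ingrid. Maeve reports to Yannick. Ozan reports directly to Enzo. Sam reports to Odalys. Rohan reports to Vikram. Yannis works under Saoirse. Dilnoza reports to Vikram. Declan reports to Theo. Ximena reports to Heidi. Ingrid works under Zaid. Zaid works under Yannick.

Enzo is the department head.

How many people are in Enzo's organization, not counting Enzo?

28

Enzo directly manages Isla, Ozan, Gita, Kwame. Under Isla: Ansel, Cosmo, Zara, Vikram, Rohan, Dilnoza, Ugo, Heidi, Bob, Ximena, Saoirse, Odalys, Sam, Yannis (14). Under Ozan: Yannick, Milo, Dave, Zaid, Ingrid, Theo, Declan, Maeve, Amira, Yusuf (10). Gita has no reports. Kwame has no reports. So Enzo's organization is 4 direct reports plus everyone under them: 15 + 11 + 1 + 1 = 28.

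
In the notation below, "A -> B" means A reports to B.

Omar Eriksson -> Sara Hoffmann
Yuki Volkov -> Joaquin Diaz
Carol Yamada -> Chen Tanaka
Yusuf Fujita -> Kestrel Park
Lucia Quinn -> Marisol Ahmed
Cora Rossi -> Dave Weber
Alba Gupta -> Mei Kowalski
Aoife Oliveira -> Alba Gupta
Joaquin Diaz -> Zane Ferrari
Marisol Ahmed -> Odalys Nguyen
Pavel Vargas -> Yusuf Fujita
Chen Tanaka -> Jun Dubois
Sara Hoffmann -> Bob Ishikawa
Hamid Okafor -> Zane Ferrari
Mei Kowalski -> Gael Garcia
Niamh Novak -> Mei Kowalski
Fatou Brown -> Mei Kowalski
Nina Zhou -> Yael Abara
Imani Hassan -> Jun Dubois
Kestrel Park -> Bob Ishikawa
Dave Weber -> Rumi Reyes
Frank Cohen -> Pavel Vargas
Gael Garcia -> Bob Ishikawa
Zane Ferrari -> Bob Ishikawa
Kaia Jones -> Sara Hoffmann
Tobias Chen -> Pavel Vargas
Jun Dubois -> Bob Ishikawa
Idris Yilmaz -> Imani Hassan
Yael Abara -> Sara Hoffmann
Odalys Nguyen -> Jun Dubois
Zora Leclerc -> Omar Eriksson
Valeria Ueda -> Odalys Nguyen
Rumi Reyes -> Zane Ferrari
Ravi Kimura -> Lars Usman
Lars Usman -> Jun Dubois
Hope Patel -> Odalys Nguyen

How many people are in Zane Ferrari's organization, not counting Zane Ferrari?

6

Zane Ferrari directly manages Rumi Reyes, Joaquin Diaz, Hamid Okafor. Under Rumi Reyes: Dave Weber, Cora Rossi (2). Under Joaquin Diaz: Yuki Volkov (1). Hamid Okafor has no reports. So Zane Ferrari's organization is 3 direct reports plus everyone under them: 3 + 2 + 1 = 6.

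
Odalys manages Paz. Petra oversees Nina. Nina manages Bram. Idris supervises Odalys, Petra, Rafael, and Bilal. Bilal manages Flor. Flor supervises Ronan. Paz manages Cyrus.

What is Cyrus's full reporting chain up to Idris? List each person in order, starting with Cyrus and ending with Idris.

Cyrus -> Paz -> Odalys -> Idris

Cyrus reports to Paz. Paz reports to Odalys. Odalys reports to Idris. Idris is at the top.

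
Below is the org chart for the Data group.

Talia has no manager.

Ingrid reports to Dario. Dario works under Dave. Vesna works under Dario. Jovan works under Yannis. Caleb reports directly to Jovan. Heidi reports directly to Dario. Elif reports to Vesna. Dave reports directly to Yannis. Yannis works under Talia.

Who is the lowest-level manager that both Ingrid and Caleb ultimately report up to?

Yannis

Ingrid's chain of managers is Dario, Dave, Yannis, Talia. Caleb's chain of managers is Jovan, Yannis, Talia. The first manager that appears in both chains is Yannis.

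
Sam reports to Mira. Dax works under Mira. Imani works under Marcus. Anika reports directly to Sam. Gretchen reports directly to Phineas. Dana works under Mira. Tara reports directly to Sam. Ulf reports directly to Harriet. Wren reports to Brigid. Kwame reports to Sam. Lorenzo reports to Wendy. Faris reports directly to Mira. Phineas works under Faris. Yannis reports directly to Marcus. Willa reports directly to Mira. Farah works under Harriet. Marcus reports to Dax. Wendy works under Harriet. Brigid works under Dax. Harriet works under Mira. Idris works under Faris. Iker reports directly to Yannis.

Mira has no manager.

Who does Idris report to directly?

Idris reports directly to Faris.

Faris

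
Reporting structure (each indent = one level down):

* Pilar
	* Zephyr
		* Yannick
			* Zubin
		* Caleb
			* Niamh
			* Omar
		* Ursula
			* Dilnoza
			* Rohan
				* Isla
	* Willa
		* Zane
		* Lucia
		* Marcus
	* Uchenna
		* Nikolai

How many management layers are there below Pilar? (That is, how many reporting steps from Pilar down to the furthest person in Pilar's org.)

4

The longest chain under Pilar runs Pilar → Zephyr → Ursula → Rohan → Isla, which is 4 levels below Pilar.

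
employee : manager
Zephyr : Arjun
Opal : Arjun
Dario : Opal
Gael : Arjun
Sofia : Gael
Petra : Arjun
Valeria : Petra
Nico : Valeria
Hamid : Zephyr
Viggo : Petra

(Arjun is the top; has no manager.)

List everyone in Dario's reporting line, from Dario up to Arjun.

Dario -> Opal -> Arjun

Dario reports to Opal. Opal reports to Arjun. Arjun is at the top.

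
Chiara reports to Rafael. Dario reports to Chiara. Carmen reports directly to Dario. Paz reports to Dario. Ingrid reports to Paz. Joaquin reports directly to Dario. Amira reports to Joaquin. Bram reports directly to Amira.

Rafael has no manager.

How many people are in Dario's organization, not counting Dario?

Dario directly manages Carmen, Paz, Joaquin. Carmen has no reports. Under Paz: Ingrid (1). Under Joaquin: Amira, Bram (2). So Dario's organization is 3 direct reports plus everyone under them: 1 + 2 + 3 = 6.

6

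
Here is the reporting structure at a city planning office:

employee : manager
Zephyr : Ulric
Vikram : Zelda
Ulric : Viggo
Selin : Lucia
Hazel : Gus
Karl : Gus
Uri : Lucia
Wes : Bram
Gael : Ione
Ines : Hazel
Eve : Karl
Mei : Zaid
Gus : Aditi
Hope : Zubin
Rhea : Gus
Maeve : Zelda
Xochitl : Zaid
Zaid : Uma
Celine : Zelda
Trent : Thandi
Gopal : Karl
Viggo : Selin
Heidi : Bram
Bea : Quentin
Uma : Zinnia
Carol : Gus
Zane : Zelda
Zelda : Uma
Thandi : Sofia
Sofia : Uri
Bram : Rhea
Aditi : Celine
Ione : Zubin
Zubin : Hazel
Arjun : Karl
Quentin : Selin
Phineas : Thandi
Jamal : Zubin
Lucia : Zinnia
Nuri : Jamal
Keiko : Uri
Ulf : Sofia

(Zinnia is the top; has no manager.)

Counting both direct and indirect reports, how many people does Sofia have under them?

Sofia directly manages Ulf, Thandi. Ulf has no reports. Under Thandi: Trent, Phineas (2). So Sofia's organization is 2 direct reports plus everyone under them: 1 + 3 = 4.

4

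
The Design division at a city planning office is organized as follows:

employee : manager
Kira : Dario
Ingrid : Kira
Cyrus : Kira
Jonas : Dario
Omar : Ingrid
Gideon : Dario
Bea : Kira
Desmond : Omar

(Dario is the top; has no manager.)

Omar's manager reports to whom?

Kira

Omar reports to Ingrid, and Ingrid reports to Kira. So Omar's skip-level manager is Kira.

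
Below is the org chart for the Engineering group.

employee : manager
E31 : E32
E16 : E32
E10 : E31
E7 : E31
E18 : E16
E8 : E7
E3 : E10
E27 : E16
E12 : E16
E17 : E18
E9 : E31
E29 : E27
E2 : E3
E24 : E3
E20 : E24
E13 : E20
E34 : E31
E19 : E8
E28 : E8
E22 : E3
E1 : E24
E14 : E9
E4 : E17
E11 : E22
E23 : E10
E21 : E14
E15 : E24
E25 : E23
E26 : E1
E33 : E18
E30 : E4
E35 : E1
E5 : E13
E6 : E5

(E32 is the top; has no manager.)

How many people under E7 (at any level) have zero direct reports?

2

The people in E7's organization with no one reporting to them are E28, E19. That is 2.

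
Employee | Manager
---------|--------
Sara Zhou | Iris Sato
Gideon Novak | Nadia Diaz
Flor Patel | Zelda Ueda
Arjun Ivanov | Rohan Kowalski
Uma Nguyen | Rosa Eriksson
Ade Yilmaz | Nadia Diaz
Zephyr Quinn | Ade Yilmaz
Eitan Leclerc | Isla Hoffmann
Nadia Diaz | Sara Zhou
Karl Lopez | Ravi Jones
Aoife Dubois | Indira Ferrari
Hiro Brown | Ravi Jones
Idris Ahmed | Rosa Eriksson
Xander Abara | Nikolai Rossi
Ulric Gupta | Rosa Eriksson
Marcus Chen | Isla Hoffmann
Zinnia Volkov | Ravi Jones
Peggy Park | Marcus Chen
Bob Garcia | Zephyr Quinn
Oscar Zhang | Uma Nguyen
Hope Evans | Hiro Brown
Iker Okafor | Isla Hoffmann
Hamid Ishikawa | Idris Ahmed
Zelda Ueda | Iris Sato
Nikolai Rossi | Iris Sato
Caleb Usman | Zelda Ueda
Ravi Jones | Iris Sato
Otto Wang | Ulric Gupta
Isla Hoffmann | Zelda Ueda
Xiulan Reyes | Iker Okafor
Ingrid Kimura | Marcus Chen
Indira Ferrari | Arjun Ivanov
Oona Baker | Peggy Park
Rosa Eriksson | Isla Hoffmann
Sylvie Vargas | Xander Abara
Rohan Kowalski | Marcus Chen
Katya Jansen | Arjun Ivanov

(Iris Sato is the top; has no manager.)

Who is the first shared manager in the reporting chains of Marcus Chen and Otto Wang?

Isla Hoffmann

Marcus Chen's chain of managers is Isla Hoffmann, Zelda Ueda, Iris Sato. Otto Wang's chain of managers is Ulric Gupta, Rosa Eriksson, Isla Hoffmann, Zelda Ueda, Iris Sato. The first manager that appears in both chains is Isla Hoffmann.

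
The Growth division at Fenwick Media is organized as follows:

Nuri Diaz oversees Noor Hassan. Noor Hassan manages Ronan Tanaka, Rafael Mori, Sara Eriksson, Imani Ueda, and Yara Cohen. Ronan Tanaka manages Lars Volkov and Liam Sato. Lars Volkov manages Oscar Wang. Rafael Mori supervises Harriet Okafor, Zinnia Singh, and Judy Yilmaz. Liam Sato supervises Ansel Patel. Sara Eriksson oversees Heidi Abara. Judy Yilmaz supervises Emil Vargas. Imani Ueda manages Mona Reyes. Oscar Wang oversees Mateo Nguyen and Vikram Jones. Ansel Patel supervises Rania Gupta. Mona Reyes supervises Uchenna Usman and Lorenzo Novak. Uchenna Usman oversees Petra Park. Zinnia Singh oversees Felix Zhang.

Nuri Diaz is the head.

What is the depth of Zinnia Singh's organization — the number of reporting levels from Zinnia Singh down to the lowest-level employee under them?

1

The longest chain under Zinnia Singh runs Zinnia Singh → Felix Zhang, which is 1 level below Zinnia Singh.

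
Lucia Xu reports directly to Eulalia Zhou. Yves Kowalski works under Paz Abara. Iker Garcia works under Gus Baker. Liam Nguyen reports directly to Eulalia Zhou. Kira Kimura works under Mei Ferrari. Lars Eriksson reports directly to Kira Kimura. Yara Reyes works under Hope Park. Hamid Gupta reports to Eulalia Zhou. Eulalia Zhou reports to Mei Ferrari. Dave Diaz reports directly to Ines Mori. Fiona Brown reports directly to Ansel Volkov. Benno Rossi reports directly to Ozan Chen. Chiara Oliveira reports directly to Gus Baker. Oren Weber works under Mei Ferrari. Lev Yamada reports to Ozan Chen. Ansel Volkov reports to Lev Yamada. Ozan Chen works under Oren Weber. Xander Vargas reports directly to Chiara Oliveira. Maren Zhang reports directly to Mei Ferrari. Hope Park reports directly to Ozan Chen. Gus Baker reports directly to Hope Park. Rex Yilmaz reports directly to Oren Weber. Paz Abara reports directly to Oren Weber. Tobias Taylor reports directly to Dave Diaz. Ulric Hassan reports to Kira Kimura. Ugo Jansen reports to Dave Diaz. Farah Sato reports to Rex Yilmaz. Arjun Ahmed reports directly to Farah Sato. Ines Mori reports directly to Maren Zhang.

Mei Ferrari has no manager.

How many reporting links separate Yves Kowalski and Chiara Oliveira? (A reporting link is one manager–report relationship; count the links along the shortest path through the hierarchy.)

Yves Kowalski is 2 levels below Oren Weber, and Chiara Oliveira is 4 levels below Oren Weber (their lowest common manager). The shortest path runs up from Yves Kowalski to Oren Weber and back down to Chiara Oliveira: 2 + 4 = 6 links.

6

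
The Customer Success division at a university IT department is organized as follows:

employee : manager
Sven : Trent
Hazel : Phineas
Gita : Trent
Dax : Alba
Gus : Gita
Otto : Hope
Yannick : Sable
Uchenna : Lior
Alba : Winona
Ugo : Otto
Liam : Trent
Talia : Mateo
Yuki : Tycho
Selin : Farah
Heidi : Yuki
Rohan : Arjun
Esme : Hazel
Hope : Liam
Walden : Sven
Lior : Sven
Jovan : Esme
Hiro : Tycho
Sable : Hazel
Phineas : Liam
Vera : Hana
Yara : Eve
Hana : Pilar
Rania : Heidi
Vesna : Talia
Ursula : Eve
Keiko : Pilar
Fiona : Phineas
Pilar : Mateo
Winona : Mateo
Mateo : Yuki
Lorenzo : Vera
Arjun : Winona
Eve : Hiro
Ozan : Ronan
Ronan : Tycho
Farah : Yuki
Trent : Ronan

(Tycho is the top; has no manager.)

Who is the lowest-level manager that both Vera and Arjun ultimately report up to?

Vera's chain of managers is Hana, Pilar, Mateo, Yuki, Tycho. Arjun's chain of managers is Winona, Mateo, Yuki, Tycho. The first manager that appears in both chains is Mateo.

Mateo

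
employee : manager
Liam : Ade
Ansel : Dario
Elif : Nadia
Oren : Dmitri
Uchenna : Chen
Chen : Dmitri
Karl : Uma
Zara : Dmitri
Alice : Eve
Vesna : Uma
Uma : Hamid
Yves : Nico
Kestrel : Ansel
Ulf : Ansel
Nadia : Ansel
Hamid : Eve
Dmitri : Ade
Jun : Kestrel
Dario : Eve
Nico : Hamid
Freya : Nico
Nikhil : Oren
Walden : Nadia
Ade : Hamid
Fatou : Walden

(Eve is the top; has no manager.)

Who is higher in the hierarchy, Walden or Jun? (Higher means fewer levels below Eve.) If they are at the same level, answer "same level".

Both Walden and Jun are 4 levels below Eve.

same level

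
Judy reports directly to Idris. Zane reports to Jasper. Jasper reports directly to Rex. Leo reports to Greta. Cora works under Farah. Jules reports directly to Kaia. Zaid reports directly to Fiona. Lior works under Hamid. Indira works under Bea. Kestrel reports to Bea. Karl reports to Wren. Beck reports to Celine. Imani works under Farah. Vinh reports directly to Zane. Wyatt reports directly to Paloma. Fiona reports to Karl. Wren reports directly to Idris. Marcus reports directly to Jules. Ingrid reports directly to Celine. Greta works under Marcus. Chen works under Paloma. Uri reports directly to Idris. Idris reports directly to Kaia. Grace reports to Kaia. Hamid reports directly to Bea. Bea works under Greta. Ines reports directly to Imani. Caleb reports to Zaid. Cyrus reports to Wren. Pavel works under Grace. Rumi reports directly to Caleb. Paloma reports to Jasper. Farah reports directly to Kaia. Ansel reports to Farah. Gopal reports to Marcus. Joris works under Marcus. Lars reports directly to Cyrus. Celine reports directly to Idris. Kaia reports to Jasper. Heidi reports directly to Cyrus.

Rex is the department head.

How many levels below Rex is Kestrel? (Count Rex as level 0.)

Chain from Kestrel up to Rex: Kestrel → Bea → Greta → Marcus → Jules → Kaia → Jasper → Rex. That is 7 steps up, so Kestrel is 7 levels below Rex.

7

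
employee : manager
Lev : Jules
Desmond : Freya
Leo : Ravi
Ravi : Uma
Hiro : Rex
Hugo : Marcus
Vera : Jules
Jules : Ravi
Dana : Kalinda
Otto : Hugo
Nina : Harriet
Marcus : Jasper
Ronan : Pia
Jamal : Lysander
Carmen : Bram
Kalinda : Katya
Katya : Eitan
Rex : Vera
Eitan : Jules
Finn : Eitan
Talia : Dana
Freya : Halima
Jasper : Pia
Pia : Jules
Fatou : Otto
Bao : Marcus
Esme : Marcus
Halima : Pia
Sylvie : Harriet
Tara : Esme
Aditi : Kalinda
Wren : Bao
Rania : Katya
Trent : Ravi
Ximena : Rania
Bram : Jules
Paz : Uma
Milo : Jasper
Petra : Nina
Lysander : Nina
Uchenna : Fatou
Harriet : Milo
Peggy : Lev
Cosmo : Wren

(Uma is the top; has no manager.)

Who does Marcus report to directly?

Marcus reports directly to Jasper.

Jasper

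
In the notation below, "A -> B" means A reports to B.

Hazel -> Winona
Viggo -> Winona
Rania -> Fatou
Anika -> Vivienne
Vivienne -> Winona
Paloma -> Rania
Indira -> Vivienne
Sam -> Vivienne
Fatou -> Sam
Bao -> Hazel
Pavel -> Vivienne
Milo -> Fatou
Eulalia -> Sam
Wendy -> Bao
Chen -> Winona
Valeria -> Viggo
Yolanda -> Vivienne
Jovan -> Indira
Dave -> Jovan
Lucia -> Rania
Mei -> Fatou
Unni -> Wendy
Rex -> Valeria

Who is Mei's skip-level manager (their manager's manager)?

Sam

Mei reports to Fatou, and Fatou reports to Sam. So Mei's skip-level manager is Sam.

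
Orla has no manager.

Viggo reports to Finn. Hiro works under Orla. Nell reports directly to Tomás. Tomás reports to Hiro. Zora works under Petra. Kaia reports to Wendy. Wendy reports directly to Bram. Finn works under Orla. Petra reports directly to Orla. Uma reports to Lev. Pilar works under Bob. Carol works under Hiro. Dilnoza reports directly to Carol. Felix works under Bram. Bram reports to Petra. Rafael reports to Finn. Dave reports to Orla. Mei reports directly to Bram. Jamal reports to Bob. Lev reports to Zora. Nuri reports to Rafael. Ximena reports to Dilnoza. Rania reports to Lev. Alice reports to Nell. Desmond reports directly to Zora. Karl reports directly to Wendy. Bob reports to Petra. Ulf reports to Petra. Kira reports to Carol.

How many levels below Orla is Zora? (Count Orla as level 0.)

2

Chain from Zora up to Orla: Zora → Petra → Orla. That is 2 steps up, so Zora is 2 levels below Orla.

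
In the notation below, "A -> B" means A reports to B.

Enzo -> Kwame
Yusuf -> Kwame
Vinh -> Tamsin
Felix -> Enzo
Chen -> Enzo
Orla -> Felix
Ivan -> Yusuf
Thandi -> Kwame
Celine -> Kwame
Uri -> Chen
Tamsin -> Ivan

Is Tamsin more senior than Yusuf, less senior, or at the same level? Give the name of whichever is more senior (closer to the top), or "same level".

Tamsin is 3 levels below Kwame; Yusuf is 1. Yusuf is higher.

Yusuf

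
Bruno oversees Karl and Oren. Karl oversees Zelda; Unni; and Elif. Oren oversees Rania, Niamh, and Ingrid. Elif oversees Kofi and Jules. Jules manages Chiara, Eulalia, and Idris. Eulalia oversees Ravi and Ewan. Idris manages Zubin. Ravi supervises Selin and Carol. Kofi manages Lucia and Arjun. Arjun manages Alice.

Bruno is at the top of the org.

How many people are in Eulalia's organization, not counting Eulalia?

Eulalia directly manages Ravi, Ewan. Under Ravi: Carol, Selin (2). Ewan has no reports. So Eulalia's organization is 2 direct reports plus everyone under them: 3 + 1 = 4.

4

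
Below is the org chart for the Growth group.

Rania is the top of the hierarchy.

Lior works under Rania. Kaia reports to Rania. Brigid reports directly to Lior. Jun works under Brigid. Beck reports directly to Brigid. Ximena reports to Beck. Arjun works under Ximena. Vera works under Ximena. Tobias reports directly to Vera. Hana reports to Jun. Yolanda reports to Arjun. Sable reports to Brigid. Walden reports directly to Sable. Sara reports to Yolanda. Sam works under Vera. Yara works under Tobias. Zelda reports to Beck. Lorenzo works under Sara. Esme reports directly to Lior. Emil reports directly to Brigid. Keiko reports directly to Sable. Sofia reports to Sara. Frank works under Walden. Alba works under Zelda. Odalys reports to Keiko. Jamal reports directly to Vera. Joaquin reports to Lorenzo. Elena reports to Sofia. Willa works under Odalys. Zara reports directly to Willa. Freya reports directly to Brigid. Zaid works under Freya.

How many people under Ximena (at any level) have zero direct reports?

5

The people in Ximena's organization with no one reporting to them are Jamal, Sam, Yara, Elena, Joaquin. That is 5.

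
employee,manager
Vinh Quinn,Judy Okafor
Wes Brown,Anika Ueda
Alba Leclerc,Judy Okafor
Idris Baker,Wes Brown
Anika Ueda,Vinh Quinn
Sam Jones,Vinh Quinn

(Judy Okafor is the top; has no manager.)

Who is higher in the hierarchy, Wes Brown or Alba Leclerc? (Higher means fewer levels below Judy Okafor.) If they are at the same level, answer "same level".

Wes Brown is 3 levels below Judy Okafor; Alba Leclerc is 1. Alba Leclerc is higher.

Alba Leclerc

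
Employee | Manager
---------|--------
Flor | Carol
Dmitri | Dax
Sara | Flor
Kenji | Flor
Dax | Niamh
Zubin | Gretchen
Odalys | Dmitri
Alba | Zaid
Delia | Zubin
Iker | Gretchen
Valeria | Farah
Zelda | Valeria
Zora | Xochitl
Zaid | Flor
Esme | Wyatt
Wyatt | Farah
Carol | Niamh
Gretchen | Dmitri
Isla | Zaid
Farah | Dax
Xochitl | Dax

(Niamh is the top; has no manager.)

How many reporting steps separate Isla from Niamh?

4

Chain from Isla up to Niamh: Isla → Zaid → Flor → Carol → Niamh. That is 4 steps up, so Isla is 4 levels below Niamh.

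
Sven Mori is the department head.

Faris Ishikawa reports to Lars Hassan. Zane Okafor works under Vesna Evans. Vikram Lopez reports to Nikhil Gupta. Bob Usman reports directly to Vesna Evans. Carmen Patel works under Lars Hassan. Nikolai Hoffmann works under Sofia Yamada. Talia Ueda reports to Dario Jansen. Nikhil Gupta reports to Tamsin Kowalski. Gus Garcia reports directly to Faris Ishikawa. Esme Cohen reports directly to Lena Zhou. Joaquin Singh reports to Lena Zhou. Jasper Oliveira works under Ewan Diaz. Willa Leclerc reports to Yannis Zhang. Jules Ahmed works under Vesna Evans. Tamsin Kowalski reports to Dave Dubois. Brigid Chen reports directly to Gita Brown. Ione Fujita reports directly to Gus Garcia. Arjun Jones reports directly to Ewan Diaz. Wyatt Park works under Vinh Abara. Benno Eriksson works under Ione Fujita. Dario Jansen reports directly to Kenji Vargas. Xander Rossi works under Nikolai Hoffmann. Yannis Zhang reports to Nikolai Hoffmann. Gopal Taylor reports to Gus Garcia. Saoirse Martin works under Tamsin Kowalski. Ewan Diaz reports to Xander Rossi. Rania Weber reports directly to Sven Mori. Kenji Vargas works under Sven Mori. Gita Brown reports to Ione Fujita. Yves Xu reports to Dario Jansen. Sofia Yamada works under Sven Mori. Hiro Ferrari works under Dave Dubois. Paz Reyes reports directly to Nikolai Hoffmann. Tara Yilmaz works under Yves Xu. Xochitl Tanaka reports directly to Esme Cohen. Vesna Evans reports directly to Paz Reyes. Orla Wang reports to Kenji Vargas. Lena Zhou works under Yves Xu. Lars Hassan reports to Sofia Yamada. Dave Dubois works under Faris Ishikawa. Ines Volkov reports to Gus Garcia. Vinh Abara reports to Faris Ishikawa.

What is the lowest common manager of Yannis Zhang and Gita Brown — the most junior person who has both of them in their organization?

Sofia Yamada

Yannis Zhang's chain of managers is Nikolai Hoffmann, Sofia Yamada, Sven Mori. Gita Brown's chain of managers is Ione Fujita, Gus Garcia, Faris Ishikawa, Lars Hassan, Sofia Yamada, Sven Mori. The first manager that appears in both chains is Sofia Yamada.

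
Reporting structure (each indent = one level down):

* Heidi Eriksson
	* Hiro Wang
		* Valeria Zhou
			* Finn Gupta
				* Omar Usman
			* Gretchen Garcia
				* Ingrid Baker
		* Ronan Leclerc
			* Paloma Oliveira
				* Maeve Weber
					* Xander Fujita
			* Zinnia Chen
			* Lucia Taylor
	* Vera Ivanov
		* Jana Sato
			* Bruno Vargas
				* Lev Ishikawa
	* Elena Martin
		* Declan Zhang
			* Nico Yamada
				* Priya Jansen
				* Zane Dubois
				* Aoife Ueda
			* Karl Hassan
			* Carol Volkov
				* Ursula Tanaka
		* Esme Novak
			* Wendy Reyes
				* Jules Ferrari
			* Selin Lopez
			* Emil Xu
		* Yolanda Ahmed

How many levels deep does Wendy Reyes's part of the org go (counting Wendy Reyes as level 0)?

The longest chain under Wendy Reyes runs Wendy Reyes → Jules Ferrari, which is 1 level below Wendy Reyes.

1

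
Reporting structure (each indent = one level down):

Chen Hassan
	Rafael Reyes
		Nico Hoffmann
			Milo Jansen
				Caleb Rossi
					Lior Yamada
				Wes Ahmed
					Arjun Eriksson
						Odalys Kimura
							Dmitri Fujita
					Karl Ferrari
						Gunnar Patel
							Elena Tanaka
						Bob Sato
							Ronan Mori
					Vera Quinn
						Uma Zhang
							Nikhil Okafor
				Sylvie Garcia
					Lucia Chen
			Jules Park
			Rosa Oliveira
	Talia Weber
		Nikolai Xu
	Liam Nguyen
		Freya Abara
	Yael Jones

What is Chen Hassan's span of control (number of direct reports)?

4

Chen Hassan directly manages Rafael Reyes, Talia Weber, Liam Nguyen, Yael Jones. That is 4 direct reports.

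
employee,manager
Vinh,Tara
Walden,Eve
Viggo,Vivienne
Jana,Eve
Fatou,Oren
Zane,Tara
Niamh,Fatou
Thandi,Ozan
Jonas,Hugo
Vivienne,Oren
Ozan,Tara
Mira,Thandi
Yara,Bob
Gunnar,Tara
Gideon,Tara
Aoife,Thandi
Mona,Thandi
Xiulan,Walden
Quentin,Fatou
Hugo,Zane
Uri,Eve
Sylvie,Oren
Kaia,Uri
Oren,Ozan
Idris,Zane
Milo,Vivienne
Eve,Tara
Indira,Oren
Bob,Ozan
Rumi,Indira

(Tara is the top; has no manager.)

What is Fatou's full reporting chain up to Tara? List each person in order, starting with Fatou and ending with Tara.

Fatou -> Oren -> Ozan -> Tara

Fatou reports to Oren. Oren reports to Ozan. Ozan reports to Tara. Tara is at the top.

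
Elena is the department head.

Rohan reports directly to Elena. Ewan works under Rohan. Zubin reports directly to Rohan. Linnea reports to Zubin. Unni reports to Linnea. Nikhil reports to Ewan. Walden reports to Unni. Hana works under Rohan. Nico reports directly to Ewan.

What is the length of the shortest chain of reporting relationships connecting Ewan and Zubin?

2

Ewan is 1 level below Rohan, and Zubin is 1 level below Rohan (their lowest common manager). The shortest path runs up from Ewan to Rohan and back down to Zubin: 1 + 1 = 2 links.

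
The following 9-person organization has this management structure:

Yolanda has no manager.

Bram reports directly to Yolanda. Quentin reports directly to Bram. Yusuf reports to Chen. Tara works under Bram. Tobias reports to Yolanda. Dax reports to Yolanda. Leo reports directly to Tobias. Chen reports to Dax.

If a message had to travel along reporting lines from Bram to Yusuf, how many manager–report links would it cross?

4

Bram is 1 level below Yolanda, and Yusuf is 3 levels below Yolanda (their lowest common manager). The shortest path runs up from Bram to Yolanda and back down to Yusuf: 1 + 3 = 4 links.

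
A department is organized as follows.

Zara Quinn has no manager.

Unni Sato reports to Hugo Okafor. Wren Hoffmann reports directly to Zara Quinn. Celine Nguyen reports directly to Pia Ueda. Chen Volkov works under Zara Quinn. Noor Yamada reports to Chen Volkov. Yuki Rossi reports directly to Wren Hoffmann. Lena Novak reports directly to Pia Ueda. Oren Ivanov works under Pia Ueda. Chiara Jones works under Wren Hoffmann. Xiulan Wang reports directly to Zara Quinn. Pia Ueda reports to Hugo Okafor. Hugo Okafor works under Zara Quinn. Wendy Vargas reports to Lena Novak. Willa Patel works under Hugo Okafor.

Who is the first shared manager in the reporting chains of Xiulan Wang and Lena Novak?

Xiulan Wang's chain of managers is Zara Quinn. Lena Novak's chain of managers is Pia Ueda, Hugo Okafor, Zara Quinn. The first manager that appears in both chains is Zara Quinn.

Zara Quinn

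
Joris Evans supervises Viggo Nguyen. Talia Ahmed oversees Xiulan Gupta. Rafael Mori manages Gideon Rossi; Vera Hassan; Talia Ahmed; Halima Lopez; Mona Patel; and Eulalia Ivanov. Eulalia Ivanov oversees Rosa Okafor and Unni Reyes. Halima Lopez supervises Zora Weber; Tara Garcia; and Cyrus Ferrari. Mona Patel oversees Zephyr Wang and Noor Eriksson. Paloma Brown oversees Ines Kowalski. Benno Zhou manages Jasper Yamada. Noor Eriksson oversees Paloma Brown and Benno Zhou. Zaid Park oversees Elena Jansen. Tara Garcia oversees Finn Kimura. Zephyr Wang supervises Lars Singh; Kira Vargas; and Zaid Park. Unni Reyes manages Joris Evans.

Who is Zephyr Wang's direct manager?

Mona Patel

Zephyr Wang reports directly to Mona Patel.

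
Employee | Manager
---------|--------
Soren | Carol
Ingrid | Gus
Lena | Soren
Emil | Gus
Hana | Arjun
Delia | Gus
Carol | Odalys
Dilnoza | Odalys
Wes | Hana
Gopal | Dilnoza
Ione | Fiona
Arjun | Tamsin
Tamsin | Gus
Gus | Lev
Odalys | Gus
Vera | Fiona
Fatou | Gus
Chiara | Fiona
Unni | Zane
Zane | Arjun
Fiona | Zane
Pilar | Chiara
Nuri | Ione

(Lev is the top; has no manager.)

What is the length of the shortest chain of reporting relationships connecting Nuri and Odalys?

7

Nuri is 6 levels below Gus, and Odalys is 1 level below Gus (their lowest common manager). The shortest path runs up from Nuri to Gus and back down to Odalys: 6 + 1 = 7 links.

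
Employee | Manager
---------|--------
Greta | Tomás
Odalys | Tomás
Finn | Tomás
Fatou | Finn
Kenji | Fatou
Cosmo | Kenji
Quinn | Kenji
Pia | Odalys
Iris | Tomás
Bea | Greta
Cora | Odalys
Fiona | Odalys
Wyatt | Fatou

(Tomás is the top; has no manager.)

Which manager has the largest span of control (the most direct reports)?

Direct-report counts: Tomás has 4; Finn has 1; Fatou has 2; Kenji has 2; Odalys has 3; Greta has 1. The largest is 4, held by Tomás.

Tomás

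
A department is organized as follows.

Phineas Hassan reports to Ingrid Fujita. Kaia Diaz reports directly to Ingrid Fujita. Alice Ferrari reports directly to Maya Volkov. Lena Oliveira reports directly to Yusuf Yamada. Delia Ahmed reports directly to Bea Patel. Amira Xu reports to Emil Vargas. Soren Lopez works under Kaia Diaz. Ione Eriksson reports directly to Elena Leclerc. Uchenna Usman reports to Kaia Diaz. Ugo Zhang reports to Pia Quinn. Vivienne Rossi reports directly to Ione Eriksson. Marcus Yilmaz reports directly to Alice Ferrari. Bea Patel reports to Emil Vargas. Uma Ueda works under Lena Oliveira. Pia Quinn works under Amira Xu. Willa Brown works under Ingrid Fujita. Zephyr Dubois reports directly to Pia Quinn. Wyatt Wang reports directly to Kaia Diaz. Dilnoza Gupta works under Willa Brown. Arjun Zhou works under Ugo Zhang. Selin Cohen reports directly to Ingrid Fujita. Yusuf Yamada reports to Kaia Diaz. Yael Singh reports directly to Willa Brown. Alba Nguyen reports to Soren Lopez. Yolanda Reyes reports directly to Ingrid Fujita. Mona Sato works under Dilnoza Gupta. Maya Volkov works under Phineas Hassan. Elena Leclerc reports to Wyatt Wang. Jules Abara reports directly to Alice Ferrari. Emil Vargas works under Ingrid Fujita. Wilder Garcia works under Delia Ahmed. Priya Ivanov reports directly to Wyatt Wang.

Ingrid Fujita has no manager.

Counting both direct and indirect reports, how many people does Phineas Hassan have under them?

4

Phineas Hassan directly manages Maya Volkov. Under Maya Volkov: Alice Ferrari, Jules Abara, Marcus Yilmaz (3). That's 4 in total.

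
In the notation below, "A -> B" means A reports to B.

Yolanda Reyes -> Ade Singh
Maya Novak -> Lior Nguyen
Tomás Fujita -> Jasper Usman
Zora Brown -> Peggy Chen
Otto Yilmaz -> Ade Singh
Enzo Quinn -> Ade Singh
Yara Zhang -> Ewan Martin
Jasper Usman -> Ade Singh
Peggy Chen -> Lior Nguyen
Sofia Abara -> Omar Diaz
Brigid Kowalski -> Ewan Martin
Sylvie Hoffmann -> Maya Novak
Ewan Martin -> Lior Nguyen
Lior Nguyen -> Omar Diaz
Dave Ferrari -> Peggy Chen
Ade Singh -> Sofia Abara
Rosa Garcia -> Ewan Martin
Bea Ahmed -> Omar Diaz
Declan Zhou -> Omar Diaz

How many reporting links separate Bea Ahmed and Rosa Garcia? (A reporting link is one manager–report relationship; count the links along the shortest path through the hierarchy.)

4

Bea Ahmed is 1 level below Omar Diaz, and Rosa Garcia is 3 levels below Omar Diaz (their lowest common manager). The shortest path runs up from Bea Ahmed to Omar Diaz and back down to Rosa Garcia: 1 + 3 = 4 links.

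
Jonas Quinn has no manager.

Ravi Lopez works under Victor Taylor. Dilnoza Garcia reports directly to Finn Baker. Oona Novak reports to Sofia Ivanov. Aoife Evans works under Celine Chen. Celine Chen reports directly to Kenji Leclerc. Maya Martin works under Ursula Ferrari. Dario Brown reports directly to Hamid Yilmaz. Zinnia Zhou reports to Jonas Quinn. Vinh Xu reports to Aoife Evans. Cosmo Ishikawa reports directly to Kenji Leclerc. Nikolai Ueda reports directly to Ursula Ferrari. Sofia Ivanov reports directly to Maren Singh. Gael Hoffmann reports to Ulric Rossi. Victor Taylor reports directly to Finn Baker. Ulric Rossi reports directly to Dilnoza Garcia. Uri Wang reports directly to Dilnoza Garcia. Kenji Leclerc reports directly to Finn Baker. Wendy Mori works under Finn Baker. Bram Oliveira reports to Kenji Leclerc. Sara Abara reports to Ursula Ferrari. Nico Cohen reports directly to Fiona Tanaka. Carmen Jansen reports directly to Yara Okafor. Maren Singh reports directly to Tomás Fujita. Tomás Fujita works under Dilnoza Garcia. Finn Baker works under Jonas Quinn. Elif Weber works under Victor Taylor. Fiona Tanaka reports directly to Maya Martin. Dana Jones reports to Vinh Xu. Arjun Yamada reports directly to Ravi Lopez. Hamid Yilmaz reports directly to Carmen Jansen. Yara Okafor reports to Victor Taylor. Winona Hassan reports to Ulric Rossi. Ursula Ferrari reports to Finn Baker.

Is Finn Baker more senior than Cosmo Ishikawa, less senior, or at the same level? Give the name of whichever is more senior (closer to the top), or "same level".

Finn Baker is 1 level below Jonas Quinn; Cosmo Ishikawa is 3. Finn Baker is higher.

Finn Baker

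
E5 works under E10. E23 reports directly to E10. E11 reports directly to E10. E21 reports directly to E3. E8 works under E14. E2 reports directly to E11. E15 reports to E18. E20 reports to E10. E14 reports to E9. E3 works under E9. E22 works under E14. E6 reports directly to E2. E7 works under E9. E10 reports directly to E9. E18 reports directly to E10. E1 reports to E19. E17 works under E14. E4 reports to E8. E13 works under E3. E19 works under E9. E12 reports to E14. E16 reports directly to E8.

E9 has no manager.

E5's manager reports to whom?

E9

E5 reports to E10, and E10 reports to E9. So E5's skip-level manager is E9.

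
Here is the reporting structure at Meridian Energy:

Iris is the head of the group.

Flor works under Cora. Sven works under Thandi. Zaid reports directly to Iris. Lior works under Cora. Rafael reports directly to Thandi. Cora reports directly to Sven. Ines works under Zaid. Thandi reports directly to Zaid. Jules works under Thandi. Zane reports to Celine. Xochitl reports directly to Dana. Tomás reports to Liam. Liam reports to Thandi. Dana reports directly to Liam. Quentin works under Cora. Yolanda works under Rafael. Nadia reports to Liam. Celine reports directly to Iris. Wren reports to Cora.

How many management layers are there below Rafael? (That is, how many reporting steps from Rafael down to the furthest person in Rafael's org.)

1

The longest chain under Rafael runs Rafael → Yolanda, which is 1 level below Rafael.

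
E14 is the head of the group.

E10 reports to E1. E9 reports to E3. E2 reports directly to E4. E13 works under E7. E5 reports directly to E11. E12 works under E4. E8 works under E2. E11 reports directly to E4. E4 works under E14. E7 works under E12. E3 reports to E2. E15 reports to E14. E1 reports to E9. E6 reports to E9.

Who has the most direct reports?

Direct-report counts: E14 has 2; E4 has 3; E12 has 1; E7 has 1; E2 has 2; E3 has 1; E9 has 2; E1 has 1; E11 has 1. The largest is 3, held by E4.

E4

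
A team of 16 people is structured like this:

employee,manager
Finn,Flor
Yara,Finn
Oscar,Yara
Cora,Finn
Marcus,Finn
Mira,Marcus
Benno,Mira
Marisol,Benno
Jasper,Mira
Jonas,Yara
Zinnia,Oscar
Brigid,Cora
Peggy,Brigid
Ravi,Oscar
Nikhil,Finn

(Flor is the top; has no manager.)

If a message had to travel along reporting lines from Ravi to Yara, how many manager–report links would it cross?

2

Ravi is in Yara's organization: the chain from Ravi up to Yara is Ravi → Oscar → Yara, which is 2 links.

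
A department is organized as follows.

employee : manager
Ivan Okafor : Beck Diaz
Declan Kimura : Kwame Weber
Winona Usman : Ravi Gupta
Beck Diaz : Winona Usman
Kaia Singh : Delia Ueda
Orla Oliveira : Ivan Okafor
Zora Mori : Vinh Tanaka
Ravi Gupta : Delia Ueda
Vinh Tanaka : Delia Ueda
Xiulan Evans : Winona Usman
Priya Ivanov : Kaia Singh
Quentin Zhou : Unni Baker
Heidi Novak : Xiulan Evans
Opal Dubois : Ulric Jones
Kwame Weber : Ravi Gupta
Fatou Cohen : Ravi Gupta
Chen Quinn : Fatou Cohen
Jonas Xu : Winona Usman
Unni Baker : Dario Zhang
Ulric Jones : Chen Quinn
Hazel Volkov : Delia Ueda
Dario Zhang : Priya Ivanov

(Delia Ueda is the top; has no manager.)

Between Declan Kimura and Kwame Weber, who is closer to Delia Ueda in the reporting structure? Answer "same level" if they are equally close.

Declan Kimura is 3 levels below Delia Ueda; Kwame Weber is 2. Kwame Weber is higher.

Kwame Weber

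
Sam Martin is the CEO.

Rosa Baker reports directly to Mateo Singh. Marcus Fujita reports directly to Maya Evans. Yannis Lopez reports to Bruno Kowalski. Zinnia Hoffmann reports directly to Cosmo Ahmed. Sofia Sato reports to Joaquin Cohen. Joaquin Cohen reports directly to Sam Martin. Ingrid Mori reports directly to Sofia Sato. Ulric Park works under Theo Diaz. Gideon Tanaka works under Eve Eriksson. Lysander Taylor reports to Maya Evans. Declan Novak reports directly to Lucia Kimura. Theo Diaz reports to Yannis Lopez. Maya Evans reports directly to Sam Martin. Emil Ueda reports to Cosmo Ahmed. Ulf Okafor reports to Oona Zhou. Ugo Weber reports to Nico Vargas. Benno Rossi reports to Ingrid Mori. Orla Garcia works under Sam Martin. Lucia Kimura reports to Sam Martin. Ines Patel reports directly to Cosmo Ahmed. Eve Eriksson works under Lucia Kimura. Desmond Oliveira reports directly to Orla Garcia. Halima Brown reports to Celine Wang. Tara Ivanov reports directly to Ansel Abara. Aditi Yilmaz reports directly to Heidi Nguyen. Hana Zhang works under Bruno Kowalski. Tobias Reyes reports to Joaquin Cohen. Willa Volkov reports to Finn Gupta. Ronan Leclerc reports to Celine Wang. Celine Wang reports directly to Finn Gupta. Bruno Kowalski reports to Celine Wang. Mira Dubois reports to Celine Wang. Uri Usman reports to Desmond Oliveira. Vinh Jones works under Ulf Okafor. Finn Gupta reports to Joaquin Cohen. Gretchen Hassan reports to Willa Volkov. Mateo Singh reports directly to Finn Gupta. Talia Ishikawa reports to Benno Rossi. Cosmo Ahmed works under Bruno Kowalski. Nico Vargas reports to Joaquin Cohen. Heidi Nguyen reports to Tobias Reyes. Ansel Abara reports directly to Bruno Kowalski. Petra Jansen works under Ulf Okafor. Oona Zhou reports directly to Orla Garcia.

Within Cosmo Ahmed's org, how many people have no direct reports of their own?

The people in Cosmo Ahmed's organization with no one reporting to them are Ines Patel, Emil Ueda, Zinnia Hoffmann. That is 3.

3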